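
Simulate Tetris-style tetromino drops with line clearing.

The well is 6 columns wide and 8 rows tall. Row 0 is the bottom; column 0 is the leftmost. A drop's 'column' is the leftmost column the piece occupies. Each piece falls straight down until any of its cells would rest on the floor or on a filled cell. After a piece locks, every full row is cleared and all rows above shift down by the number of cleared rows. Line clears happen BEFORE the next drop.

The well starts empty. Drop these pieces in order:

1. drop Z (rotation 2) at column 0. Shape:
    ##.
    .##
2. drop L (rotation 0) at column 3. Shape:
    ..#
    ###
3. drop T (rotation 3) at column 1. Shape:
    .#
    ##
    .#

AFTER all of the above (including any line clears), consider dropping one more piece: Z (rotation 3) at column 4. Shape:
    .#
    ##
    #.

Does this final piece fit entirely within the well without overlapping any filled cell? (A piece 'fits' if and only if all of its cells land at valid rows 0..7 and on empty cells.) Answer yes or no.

Answer: yes

Derivation:
Drop 1: Z rot2 at col 0 lands with bottom-row=0; cleared 0 line(s) (total 0); column heights now [2 2 1 0 0 0], max=2
Drop 2: L rot0 at col 3 lands with bottom-row=0; cleared 0 line(s) (total 0); column heights now [2 2 1 1 1 2], max=2
Drop 3: T rot3 at col 1 lands with bottom-row=1; cleared 0 line(s) (total 0); column heights now [2 3 4 1 1 2], max=4
Test piece Z rot3 at col 4 (width 2): heights before test = [2 3 4 1 1 2]; fits = True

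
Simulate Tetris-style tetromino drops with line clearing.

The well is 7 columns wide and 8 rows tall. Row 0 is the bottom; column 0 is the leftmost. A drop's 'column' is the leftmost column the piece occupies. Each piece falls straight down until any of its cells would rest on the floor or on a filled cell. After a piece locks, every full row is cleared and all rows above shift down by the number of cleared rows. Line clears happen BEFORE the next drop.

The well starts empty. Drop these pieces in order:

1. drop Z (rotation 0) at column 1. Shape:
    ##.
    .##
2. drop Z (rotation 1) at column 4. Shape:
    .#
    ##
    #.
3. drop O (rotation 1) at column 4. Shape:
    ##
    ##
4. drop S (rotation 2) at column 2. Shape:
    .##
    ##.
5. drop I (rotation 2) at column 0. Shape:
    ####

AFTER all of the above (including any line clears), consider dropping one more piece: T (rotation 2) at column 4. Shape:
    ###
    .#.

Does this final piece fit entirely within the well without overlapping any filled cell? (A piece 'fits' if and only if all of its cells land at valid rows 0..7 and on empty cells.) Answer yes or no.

Answer: yes

Derivation:
Drop 1: Z rot0 at col 1 lands with bottom-row=0; cleared 0 line(s) (total 0); column heights now [0 2 2 1 0 0 0], max=2
Drop 2: Z rot1 at col 4 lands with bottom-row=0; cleared 0 line(s) (total 0); column heights now [0 2 2 1 2 3 0], max=3
Drop 3: O rot1 at col 4 lands with bottom-row=3; cleared 0 line(s) (total 0); column heights now [0 2 2 1 5 5 0], max=5
Drop 4: S rot2 at col 2 lands with bottom-row=4; cleared 0 line(s) (total 0); column heights now [0 2 5 6 6 5 0], max=6
Drop 5: I rot2 at col 0 lands with bottom-row=6; cleared 0 line(s) (total 0); column heights now [7 7 7 7 6 5 0], max=7
Test piece T rot2 at col 4 (width 3): heights before test = [7 7 7 7 6 5 0]; fits = True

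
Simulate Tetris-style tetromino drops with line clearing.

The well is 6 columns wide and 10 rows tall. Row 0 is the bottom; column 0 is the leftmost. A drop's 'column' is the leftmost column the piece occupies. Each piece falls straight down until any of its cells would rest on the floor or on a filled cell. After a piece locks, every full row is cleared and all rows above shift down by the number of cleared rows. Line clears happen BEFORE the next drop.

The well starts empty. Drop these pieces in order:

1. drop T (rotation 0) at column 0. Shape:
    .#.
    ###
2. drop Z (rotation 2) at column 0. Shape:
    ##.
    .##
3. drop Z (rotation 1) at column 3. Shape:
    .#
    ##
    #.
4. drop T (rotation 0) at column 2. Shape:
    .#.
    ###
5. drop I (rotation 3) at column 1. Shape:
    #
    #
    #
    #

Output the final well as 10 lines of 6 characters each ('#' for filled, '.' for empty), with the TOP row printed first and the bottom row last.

Answer: ......
......
.#....
.#....
.#....
.#.#..
#####.
.##.#.
.#.##.
####..

Derivation:
Drop 1: T rot0 at col 0 lands with bottom-row=0; cleared 0 line(s) (total 0); column heights now [1 2 1 0 0 0], max=2
Drop 2: Z rot2 at col 0 lands with bottom-row=2; cleared 0 line(s) (total 0); column heights now [4 4 3 0 0 0], max=4
Drop 3: Z rot1 at col 3 lands with bottom-row=0; cleared 0 line(s) (total 0); column heights now [4 4 3 2 3 0], max=4
Drop 4: T rot0 at col 2 lands with bottom-row=3; cleared 0 line(s) (total 0); column heights now [4 4 4 5 4 0], max=5
Drop 5: I rot3 at col 1 lands with bottom-row=4; cleared 0 line(s) (total 0); column heights now [4 8 4 5 4 0], max=8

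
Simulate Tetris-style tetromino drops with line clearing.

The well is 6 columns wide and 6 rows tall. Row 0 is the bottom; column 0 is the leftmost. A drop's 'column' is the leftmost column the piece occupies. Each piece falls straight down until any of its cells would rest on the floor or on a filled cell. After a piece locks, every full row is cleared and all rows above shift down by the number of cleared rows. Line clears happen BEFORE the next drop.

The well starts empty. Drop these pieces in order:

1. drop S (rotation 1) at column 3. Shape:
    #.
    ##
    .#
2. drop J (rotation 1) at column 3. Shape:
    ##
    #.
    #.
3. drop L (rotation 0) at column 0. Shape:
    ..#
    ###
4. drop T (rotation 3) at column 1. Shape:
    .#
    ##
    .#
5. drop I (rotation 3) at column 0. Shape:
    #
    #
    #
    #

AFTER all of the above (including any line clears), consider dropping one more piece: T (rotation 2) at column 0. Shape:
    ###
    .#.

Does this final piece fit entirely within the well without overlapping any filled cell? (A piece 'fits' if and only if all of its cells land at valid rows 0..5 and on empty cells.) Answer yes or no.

Drop 1: S rot1 at col 3 lands with bottom-row=0; cleared 0 line(s) (total 0); column heights now [0 0 0 3 2 0], max=3
Drop 2: J rot1 at col 3 lands with bottom-row=3; cleared 0 line(s) (total 0); column heights now [0 0 0 6 6 0], max=6
Drop 3: L rot0 at col 0 lands with bottom-row=0; cleared 0 line(s) (total 0); column heights now [1 1 2 6 6 0], max=6
Drop 4: T rot3 at col 1 lands with bottom-row=2; cleared 0 line(s) (total 0); column heights now [1 4 5 6 6 0], max=6
Drop 5: I rot3 at col 0 lands with bottom-row=1; cleared 0 line(s) (total 0); column heights now [5 4 5 6 6 0], max=6
Test piece T rot2 at col 0 (width 3): heights before test = [5 4 5 6 6 0]; fits = True

Answer: yes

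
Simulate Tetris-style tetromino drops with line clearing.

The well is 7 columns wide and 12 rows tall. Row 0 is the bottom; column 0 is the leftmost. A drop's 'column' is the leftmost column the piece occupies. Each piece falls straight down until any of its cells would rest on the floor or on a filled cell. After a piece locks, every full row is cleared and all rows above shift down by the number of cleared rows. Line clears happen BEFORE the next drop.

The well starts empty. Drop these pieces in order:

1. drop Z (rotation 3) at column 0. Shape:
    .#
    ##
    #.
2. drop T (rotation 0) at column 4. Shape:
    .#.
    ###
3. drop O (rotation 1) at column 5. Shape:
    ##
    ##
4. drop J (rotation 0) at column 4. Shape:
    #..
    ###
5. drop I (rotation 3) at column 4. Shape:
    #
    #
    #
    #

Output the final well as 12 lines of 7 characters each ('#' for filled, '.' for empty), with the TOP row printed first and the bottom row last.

Drop 1: Z rot3 at col 0 lands with bottom-row=0; cleared 0 line(s) (total 0); column heights now [2 3 0 0 0 0 0], max=3
Drop 2: T rot0 at col 4 lands with bottom-row=0; cleared 0 line(s) (total 0); column heights now [2 3 0 0 1 2 1], max=3
Drop 3: O rot1 at col 5 lands with bottom-row=2; cleared 0 line(s) (total 0); column heights now [2 3 0 0 1 4 4], max=4
Drop 4: J rot0 at col 4 lands with bottom-row=4; cleared 0 line(s) (total 0); column heights now [2 3 0 0 6 5 5], max=6
Drop 5: I rot3 at col 4 lands with bottom-row=6; cleared 0 line(s) (total 0); column heights now [2 3 0 0 10 5 5], max=10

Answer: .......
.......
....#..
....#..
....#..
....#..
....#..
....###
.....##
.#...##
##...#.
#...###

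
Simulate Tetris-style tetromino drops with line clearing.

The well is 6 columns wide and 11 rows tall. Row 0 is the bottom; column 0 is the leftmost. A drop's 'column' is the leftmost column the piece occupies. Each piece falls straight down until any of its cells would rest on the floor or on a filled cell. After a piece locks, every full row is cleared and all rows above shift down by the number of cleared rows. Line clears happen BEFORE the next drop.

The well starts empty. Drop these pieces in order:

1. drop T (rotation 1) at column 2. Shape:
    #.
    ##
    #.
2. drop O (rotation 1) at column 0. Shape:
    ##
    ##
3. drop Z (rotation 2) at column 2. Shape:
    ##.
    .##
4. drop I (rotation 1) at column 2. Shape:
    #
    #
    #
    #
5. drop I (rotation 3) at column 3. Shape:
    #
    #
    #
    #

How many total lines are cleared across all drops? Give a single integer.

Drop 1: T rot1 at col 2 lands with bottom-row=0; cleared 0 line(s) (total 0); column heights now [0 0 3 2 0 0], max=3
Drop 2: O rot1 at col 0 lands with bottom-row=0; cleared 0 line(s) (total 0); column heights now [2 2 3 2 0 0], max=3
Drop 3: Z rot2 at col 2 lands with bottom-row=2; cleared 0 line(s) (total 0); column heights now [2 2 4 4 3 0], max=4
Drop 4: I rot1 at col 2 lands with bottom-row=4; cleared 0 line(s) (total 0); column heights now [2 2 8 4 3 0], max=8
Drop 5: I rot3 at col 3 lands with bottom-row=4; cleared 0 line(s) (total 0); column heights now [2 2 8 8 3 0], max=8

Answer: 0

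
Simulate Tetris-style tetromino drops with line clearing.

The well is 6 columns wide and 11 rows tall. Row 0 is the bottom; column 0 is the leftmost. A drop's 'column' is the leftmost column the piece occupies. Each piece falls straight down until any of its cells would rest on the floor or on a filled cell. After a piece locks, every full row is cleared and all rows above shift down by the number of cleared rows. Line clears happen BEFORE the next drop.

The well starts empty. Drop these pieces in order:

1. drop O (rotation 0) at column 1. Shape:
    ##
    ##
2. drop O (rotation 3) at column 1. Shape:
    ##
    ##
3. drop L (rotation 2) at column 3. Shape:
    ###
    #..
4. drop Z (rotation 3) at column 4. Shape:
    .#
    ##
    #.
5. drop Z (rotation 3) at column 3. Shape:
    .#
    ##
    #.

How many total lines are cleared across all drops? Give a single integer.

Answer: 0

Derivation:
Drop 1: O rot0 at col 1 lands with bottom-row=0; cleared 0 line(s) (total 0); column heights now [0 2 2 0 0 0], max=2
Drop 2: O rot3 at col 1 lands with bottom-row=2; cleared 0 line(s) (total 0); column heights now [0 4 4 0 0 0], max=4
Drop 3: L rot2 at col 3 lands with bottom-row=0; cleared 0 line(s) (total 0); column heights now [0 4 4 2 2 2], max=4
Drop 4: Z rot3 at col 4 lands with bottom-row=2; cleared 0 line(s) (total 0); column heights now [0 4 4 2 4 5], max=5
Drop 5: Z rot3 at col 3 lands with bottom-row=3; cleared 0 line(s) (total 0); column heights now [0 4 4 5 6 5], max=6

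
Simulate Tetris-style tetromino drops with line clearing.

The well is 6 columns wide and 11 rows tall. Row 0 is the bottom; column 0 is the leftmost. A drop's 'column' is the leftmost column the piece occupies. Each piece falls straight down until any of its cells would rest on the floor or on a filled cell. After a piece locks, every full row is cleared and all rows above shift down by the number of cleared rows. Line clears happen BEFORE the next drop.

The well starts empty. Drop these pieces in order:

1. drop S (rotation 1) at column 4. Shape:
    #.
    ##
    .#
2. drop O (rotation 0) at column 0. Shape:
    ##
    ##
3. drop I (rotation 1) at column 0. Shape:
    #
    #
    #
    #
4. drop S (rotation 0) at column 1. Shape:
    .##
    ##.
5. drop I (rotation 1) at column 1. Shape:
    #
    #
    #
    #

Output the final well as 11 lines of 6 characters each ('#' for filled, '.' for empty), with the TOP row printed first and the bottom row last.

Drop 1: S rot1 at col 4 lands with bottom-row=0; cleared 0 line(s) (total 0); column heights now [0 0 0 0 3 2], max=3
Drop 2: O rot0 at col 0 lands with bottom-row=0; cleared 0 line(s) (total 0); column heights now [2 2 0 0 3 2], max=3
Drop 3: I rot1 at col 0 lands with bottom-row=2; cleared 0 line(s) (total 0); column heights now [6 2 0 0 3 2], max=6
Drop 4: S rot0 at col 1 lands with bottom-row=2; cleared 0 line(s) (total 0); column heights now [6 3 4 4 3 2], max=6
Drop 5: I rot1 at col 1 lands with bottom-row=3; cleared 0 line(s) (total 0); column heights now [6 7 4 4 3 2], max=7

Answer: ......
......
......
......
.#....
##....
##....
####..
###.#.
##..##
##...#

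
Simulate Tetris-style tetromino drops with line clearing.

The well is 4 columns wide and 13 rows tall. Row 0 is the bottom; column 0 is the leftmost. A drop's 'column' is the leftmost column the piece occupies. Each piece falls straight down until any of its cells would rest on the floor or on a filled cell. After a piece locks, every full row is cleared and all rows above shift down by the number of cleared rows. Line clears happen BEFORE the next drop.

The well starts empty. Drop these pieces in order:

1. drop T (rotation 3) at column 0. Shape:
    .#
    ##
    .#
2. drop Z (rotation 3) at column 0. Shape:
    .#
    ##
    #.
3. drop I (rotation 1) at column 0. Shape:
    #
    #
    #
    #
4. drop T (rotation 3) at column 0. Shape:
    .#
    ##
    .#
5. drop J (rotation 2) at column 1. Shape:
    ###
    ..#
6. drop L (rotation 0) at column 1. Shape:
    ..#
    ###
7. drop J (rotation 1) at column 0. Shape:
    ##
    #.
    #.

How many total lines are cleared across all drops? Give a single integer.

Answer: 2

Derivation:
Drop 1: T rot3 at col 0 lands with bottom-row=0; cleared 0 line(s) (total 0); column heights now [2 3 0 0], max=3
Drop 2: Z rot3 at col 0 lands with bottom-row=2; cleared 0 line(s) (total 0); column heights now [4 5 0 0], max=5
Drop 3: I rot1 at col 0 lands with bottom-row=4; cleared 0 line(s) (total 0); column heights now [8 5 0 0], max=8
Drop 4: T rot3 at col 0 lands with bottom-row=7; cleared 0 line(s) (total 0); column heights now [9 10 0 0], max=10
Drop 5: J rot2 at col 1 lands with bottom-row=9; cleared 0 line(s) (total 0); column heights now [9 11 11 11], max=11
Drop 6: L rot0 at col 1 lands with bottom-row=11; cleared 0 line(s) (total 0); column heights now [9 12 12 13], max=13
Drop 7: J rot1 at col 0 lands with bottom-row=10; cleared 2 line(s) (total 2); column heights now [11 11 0 11], max=11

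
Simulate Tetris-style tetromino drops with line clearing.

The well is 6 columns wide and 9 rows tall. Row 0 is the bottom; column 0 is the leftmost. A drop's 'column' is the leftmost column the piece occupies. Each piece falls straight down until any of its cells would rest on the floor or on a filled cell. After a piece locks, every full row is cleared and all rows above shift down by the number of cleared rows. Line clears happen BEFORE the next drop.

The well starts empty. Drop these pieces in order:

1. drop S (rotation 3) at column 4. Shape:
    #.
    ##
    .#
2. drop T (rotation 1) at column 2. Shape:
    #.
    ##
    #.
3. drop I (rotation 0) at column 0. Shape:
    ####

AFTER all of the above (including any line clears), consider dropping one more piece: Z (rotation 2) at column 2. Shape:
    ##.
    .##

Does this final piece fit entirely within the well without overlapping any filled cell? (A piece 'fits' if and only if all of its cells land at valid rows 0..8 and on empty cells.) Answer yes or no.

Answer: yes

Derivation:
Drop 1: S rot3 at col 4 lands with bottom-row=0; cleared 0 line(s) (total 0); column heights now [0 0 0 0 3 2], max=3
Drop 2: T rot1 at col 2 lands with bottom-row=0; cleared 0 line(s) (total 0); column heights now [0 0 3 2 3 2], max=3
Drop 3: I rot0 at col 0 lands with bottom-row=3; cleared 0 line(s) (total 0); column heights now [4 4 4 4 3 2], max=4
Test piece Z rot2 at col 2 (width 3): heights before test = [4 4 4 4 3 2]; fits = True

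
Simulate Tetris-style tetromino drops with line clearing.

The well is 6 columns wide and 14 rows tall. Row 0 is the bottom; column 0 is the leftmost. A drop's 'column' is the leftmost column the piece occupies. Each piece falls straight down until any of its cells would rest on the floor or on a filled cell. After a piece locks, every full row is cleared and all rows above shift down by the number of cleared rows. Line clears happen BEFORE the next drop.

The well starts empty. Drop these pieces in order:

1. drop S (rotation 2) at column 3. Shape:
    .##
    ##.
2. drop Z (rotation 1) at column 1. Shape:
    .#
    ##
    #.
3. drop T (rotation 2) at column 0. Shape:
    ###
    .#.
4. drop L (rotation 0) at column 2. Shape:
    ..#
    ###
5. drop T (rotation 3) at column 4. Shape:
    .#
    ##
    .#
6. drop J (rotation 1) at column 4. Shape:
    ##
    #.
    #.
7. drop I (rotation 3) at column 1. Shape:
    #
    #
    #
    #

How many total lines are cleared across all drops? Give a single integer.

Drop 1: S rot2 at col 3 lands with bottom-row=0; cleared 0 line(s) (total 0); column heights now [0 0 0 1 2 2], max=2
Drop 2: Z rot1 at col 1 lands with bottom-row=0; cleared 0 line(s) (total 0); column heights now [0 2 3 1 2 2], max=3
Drop 3: T rot2 at col 0 lands with bottom-row=2; cleared 0 line(s) (total 0); column heights now [4 4 4 1 2 2], max=4
Drop 4: L rot0 at col 2 lands with bottom-row=4; cleared 0 line(s) (total 0); column heights now [4 4 5 5 6 2], max=6
Drop 5: T rot3 at col 4 lands with bottom-row=5; cleared 0 line(s) (total 0); column heights now [4 4 5 5 7 8], max=8
Drop 6: J rot1 at col 4 lands with bottom-row=7; cleared 0 line(s) (total 0); column heights now [4 4 5 5 10 10], max=10
Drop 7: I rot3 at col 1 lands with bottom-row=4; cleared 0 line(s) (total 0); column heights now [4 8 5 5 10 10], max=10

Answer: 0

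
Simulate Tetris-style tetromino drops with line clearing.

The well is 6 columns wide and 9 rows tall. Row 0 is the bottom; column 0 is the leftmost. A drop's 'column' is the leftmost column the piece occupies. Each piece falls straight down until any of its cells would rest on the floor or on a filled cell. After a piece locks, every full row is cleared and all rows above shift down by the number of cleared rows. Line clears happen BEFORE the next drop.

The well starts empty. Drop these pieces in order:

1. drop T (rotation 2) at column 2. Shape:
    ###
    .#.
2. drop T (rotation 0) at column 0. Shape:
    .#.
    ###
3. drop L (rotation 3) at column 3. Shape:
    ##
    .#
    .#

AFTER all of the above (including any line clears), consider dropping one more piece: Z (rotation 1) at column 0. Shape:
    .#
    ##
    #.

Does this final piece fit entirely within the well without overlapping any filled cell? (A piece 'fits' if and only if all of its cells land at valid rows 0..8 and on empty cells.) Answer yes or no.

Answer: yes

Derivation:
Drop 1: T rot2 at col 2 lands with bottom-row=0; cleared 0 line(s) (total 0); column heights now [0 0 2 2 2 0], max=2
Drop 2: T rot0 at col 0 lands with bottom-row=2; cleared 0 line(s) (total 0); column heights now [3 4 3 2 2 0], max=4
Drop 3: L rot3 at col 3 lands with bottom-row=2; cleared 0 line(s) (total 0); column heights now [3 4 3 5 5 0], max=5
Test piece Z rot1 at col 0 (width 2): heights before test = [3 4 3 5 5 0]; fits = True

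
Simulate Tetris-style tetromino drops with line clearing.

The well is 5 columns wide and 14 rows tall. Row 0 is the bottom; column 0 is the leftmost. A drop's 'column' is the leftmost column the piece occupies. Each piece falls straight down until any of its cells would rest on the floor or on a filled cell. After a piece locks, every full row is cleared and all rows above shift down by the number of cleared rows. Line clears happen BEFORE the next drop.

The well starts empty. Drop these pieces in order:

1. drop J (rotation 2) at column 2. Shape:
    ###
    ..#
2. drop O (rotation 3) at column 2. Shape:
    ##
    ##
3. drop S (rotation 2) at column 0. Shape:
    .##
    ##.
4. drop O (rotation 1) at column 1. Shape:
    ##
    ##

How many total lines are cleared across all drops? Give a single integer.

Answer: 0

Derivation:
Drop 1: J rot2 at col 2 lands with bottom-row=0; cleared 0 line(s) (total 0); column heights now [0 0 2 2 2], max=2
Drop 2: O rot3 at col 2 lands with bottom-row=2; cleared 0 line(s) (total 0); column heights now [0 0 4 4 2], max=4
Drop 3: S rot2 at col 0 lands with bottom-row=3; cleared 0 line(s) (total 0); column heights now [4 5 5 4 2], max=5
Drop 4: O rot1 at col 1 lands with bottom-row=5; cleared 0 line(s) (total 0); column heights now [4 7 7 4 2], max=7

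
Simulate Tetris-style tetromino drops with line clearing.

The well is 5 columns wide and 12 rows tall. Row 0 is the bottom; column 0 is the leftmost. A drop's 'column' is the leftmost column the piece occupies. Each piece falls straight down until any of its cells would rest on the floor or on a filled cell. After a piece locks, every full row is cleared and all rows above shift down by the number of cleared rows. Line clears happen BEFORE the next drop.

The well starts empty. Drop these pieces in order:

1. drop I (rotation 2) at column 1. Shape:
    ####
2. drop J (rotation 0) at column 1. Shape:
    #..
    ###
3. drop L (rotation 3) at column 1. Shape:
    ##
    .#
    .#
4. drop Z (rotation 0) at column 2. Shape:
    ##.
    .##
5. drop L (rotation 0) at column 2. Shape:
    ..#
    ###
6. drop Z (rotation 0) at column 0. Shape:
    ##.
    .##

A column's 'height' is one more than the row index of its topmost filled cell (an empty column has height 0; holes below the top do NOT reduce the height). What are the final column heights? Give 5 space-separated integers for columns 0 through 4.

Answer: 9 9 8 7 8

Derivation:
Drop 1: I rot2 at col 1 lands with bottom-row=0; cleared 0 line(s) (total 0); column heights now [0 1 1 1 1], max=1
Drop 2: J rot0 at col 1 lands with bottom-row=1; cleared 0 line(s) (total 0); column heights now [0 3 2 2 1], max=3
Drop 3: L rot3 at col 1 lands with bottom-row=2; cleared 0 line(s) (total 0); column heights now [0 5 5 2 1], max=5
Drop 4: Z rot0 at col 2 lands with bottom-row=4; cleared 0 line(s) (total 0); column heights now [0 5 6 6 5], max=6
Drop 5: L rot0 at col 2 lands with bottom-row=6; cleared 0 line(s) (total 0); column heights now [0 5 7 7 8], max=8
Drop 6: Z rot0 at col 0 lands with bottom-row=7; cleared 0 line(s) (total 0); column heights now [9 9 8 7 8], max=9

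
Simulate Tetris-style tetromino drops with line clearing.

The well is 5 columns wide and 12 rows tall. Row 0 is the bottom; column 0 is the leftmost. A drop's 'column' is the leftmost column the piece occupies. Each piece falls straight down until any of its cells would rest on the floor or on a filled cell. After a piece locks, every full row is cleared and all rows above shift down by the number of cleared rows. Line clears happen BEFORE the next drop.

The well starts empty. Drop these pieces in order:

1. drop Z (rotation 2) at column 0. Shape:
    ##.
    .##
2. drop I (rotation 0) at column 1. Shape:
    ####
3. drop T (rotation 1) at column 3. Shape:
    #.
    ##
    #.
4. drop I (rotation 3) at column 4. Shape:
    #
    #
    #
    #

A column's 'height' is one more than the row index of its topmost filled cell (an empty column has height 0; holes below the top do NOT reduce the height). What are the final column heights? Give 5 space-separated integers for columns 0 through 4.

Answer: 2 3 3 6 9

Derivation:
Drop 1: Z rot2 at col 0 lands with bottom-row=0; cleared 0 line(s) (total 0); column heights now [2 2 1 0 0], max=2
Drop 2: I rot0 at col 1 lands with bottom-row=2; cleared 0 line(s) (total 0); column heights now [2 3 3 3 3], max=3
Drop 3: T rot1 at col 3 lands with bottom-row=3; cleared 0 line(s) (total 0); column heights now [2 3 3 6 5], max=6
Drop 4: I rot3 at col 4 lands with bottom-row=5; cleared 0 line(s) (total 0); column heights now [2 3 3 6 9], max=9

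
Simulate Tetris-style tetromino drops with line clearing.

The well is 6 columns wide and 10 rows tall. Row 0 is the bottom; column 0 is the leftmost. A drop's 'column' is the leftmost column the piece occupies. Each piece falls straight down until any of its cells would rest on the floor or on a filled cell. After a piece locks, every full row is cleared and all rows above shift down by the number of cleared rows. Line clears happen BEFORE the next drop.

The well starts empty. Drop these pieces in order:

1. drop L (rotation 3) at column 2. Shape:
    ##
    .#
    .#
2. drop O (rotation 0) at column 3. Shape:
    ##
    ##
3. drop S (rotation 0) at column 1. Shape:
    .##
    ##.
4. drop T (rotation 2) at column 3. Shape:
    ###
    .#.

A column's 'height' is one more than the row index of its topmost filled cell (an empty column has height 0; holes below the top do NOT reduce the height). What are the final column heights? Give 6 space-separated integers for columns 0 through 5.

Answer: 0 5 6 7 7 7

Derivation:
Drop 1: L rot3 at col 2 lands with bottom-row=0; cleared 0 line(s) (total 0); column heights now [0 0 3 3 0 0], max=3
Drop 2: O rot0 at col 3 lands with bottom-row=3; cleared 0 line(s) (total 0); column heights now [0 0 3 5 5 0], max=5
Drop 3: S rot0 at col 1 lands with bottom-row=4; cleared 0 line(s) (total 0); column heights now [0 5 6 6 5 0], max=6
Drop 4: T rot2 at col 3 lands with bottom-row=5; cleared 0 line(s) (total 0); column heights now [0 5 6 7 7 7], max=7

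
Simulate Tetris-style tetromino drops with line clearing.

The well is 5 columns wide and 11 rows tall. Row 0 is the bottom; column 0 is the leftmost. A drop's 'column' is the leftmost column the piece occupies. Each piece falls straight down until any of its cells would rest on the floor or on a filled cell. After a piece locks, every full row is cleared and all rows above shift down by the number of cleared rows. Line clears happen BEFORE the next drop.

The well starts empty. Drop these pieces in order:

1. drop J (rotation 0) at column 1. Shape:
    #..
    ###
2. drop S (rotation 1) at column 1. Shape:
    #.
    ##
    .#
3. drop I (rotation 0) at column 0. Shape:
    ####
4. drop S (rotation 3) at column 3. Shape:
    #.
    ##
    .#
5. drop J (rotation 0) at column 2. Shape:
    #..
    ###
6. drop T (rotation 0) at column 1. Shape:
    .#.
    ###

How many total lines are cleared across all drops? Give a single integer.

Drop 1: J rot0 at col 1 lands with bottom-row=0; cleared 0 line(s) (total 0); column heights now [0 2 1 1 0], max=2
Drop 2: S rot1 at col 1 lands with bottom-row=1; cleared 0 line(s) (total 0); column heights now [0 4 3 1 0], max=4
Drop 3: I rot0 at col 0 lands with bottom-row=4; cleared 0 line(s) (total 0); column heights now [5 5 5 5 0], max=5
Drop 4: S rot3 at col 3 lands with bottom-row=4; cleared 1 line(s) (total 1); column heights now [0 4 3 6 5], max=6
Drop 5: J rot0 at col 2 lands with bottom-row=6; cleared 0 line(s) (total 1); column heights now [0 4 8 7 7], max=8
Drop 6: T rot0 at col 1 lands with bottom-row=8; cleared 0 line(s) (total 1); column heights now [0 9 10 9 7], max=10

Answer: 1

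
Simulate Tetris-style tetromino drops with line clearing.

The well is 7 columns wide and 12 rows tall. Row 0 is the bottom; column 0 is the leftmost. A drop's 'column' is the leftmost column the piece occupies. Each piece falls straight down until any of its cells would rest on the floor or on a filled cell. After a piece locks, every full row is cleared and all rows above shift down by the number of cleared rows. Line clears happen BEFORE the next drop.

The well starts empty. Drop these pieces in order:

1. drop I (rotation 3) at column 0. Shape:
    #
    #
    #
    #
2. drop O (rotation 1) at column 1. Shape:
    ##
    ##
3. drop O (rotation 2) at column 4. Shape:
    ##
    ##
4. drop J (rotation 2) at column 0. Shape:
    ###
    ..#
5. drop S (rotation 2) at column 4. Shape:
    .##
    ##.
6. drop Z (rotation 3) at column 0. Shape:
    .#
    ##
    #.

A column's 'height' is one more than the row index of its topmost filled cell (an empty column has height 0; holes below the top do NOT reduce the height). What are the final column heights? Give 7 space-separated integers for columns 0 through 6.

Answer: 7 8 5 0 3 4 4

Derivation:
Drop 1: I rot3 at col 0 lands with bottom-row=0; cleared 0 line(s) (total 0); column heights now [4 0 0 0 0 0 0], max=4
Drop 2: O rot1 at col 1 lands with bottom-row=0; cleared 0 line(s) (total 0); column heights now [4 2 2 0 0 0 0], max=4
Drop 3: O rot2 at col 4 lands with bottom-row=0; cleared 0 line(s) (total 0); column heights now [4 2 2 0 2 2 0], max=4
Drop 4: J rot2 at col 0 lands with bottom-row=3; cleared 0 line(s) (total 0); column heights now [5 5 5 0 2 2 0], max=5
Drop 5: S rot2 at col 4 lands with bottom-row=2; cleared 0 line(s) (total 0); column heights now [5 5 5 0 3 4 4], max=5
Drop 6: Z rot3 at col 0 lands with bottom-row=5; cleared 0 line(s) (total 0); column heights now [7 8 5 0 3 4 4], max=8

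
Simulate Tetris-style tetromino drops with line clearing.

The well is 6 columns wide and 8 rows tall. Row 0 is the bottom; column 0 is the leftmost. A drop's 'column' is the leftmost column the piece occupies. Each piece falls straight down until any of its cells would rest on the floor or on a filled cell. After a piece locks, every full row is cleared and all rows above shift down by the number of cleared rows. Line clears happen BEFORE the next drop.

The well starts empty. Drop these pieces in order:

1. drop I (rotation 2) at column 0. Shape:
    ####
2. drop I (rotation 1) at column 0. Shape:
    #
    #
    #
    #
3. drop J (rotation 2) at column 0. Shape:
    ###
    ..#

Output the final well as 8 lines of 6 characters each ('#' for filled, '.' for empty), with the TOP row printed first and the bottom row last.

Answer: ......
......
###...
#.#...
#.....
#.....
#.....
####..

Derivation:
Drop 1: I rot2 at col 0 lands with bottom-row=0; cleared 0 line(s) (total 0); column heights now [1 1 1 1 0 0], max=1
Drop 2: I rot1 at col 0 lands with bottom-row=1; cleared 0 line(s) (total 0); column heights now [5 1 1 1 0 0], max=5
Drop 3: J rot2 at col 0 lands with bottom-row=4; cleared 0 line(s) (total 0); column heights now [6 6 6 1 0 0], max=6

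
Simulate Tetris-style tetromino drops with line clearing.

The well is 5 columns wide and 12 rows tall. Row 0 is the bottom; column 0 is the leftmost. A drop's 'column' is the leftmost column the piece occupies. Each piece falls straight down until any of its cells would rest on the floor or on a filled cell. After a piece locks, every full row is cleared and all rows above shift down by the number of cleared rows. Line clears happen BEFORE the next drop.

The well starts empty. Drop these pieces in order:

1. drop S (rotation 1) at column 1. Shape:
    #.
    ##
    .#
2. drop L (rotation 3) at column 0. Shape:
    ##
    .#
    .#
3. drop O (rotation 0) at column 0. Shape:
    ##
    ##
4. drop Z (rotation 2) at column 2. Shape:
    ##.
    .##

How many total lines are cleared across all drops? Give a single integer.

Answer: 0

Derivation:
Drop 1: S rot1 at col 1 lands with bottom-row=0; cleared 0 line(s) (total 0); column heights now [0 3 2 0 0], max=3
Drop 2: L rot3 at col 0 lands with bottom-row=3; cleared 0 line(s) (total 0); column heights now [6 6 2 0 0], max=6
Drop 3: O rot0 at col 0 lands with bottom-row=6; cleared 0 line(s) (total 0); column heights now [8 8 2 0 0], max=8
Drop 4: Z rot2 at col 2 lands with bottom-row=1; cleared 0 line(s) (total 0); column heights now [8 8 3 3 2], max=8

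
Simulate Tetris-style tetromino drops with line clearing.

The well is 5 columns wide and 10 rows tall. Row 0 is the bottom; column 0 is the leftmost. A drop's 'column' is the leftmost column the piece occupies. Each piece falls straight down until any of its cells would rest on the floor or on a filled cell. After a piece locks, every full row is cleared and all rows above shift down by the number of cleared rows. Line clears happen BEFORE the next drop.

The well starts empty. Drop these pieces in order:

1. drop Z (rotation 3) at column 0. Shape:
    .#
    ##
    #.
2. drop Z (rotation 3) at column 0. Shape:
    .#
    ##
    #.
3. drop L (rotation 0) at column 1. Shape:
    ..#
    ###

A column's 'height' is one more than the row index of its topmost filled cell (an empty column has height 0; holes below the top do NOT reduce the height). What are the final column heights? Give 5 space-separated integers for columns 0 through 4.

Answer: 4 6 6 7 0

Derivation:
Drop 1: Z rot3 at col 0 lands with bottom-row=0; cleared 0 line(s) (total 0); column heights now [2 3 0 0 0], max=3
Drop 2: Z rot3 at col 0 lands with bottom-row=2; cleared 0 line(s) (total 0); column heights now [4 5 0 0 0], max=5
Drop 3: L rot0 at col 1 lands with bottom-row=5; cleared 0 line(s) (total 0); column heights now [4 6 6 7 0], max=7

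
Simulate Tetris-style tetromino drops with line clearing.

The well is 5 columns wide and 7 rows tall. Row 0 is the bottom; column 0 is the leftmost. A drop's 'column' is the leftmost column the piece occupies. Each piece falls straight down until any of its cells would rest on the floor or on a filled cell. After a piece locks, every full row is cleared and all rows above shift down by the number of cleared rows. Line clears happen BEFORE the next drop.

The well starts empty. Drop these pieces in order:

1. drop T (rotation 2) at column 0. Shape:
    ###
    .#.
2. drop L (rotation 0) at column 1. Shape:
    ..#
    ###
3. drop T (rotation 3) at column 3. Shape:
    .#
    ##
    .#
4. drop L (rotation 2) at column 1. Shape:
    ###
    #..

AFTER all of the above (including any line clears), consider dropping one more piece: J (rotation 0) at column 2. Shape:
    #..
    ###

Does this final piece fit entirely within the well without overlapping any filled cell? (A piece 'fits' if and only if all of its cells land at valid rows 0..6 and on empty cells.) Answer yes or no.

Answer: no

Derivation:
Drop 1: T rot2 at col 0 lands with bottom-row=0; cleared 0 line(s) (total 0); column heights now [2 2 2 0 0], max=2
Drop 2: L rot0 at col 1 lands with bottom-row=2; cleared 0 line(s) (total 0); column heights now [2 3 3 4 0], max=4
Drop 3: T rot3 at col 3 lands with bottom-row=3; cleared 0 line(s) (total 0); column heights now [2 3 3 5 6], max=6
Drop 4: L rot2 at col 1 lands with bottom-row=4; cleared 0 line(s) (total 0); column heights now [2 6 6 6 6], max=6
Test piece J rot0 at col 2 (width 3): heights before test = [2 6 6 6 6]; fits = False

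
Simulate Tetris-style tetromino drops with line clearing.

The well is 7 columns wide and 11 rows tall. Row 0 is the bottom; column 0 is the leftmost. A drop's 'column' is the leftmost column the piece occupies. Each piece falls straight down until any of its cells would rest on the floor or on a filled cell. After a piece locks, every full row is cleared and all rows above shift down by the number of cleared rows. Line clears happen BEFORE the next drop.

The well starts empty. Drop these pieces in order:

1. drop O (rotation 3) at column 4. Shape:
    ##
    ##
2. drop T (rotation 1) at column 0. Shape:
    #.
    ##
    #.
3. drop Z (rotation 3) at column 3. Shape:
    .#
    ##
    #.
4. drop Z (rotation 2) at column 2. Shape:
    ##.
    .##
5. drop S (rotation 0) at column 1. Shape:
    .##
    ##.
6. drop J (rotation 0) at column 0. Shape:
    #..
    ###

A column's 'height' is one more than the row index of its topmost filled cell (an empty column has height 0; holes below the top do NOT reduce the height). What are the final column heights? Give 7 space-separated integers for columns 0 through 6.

Drop 1: O rot3 at col 4 lands with bottom-row=0; cleared 0 line(s) (total 0); column heights now [0 0 0 0 2 2 0], max=2
Drop 2: T rot1 at col 0 lands with bottom-row=0; cleared 0 line(s) (total 0); column heights now [3 2 0 0 2 2 0], max=3
Drop 3: Z rot3 at col 3 lands with bottom-row=1; cleared 0 line(s) (total 0); column heights now [3 2 0 3 4 2 0], max=4
Drop 4: Z rot2 at col 2 lands with bottom-row=4; cleared 0 line(s) (total 0); column heights now [3 2 6 6 5 2 0], max=6
Drop 5: S rot0 at col 1 lands with bottom-row=6; cleared 0 line(s) (total 0); column heights now [3 7 8 8 5 2 0], max=8
Drop 6: J rot0 at col 0 lands with bottom-row=8; cleared 0 line(s) (total 0); column heights now [10 9 9 8 5 2 0], max=10

Answer: 10 9 9 8 5 2 0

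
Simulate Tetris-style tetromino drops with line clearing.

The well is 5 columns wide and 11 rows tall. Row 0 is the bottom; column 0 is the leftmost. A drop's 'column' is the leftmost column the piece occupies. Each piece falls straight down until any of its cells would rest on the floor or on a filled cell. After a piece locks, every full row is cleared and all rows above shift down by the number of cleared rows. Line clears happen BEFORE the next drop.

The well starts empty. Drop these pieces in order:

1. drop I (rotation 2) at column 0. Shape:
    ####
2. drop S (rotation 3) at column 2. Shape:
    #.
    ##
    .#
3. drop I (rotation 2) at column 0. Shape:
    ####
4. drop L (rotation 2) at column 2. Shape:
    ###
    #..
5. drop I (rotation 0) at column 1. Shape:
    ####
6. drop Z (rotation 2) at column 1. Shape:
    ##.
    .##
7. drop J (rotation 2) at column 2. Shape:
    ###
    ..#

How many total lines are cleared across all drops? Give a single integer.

Drop 1: I rot2 at col 0 lands with bottom-row=0; cleared 0 line(s) (total 0); column heights now [1 1 1 1 0], max=1
Drop 2: S rot3 at col 2 lands with bottom-row=1; cleared 0 line(s) (total 0); column heights now [1 1 4 3 0], max=4
Drop 3: I rot2 at col 0 lands with bottom-row=4; cleared 0 line(s) (total 0); column heights now [5 5 5 5 0], max=5
Drop 4: L rot2 at col 2 lands with bottom-row=5; cleared 0 line(s) (total 0); column heights now [5 5 7 7 7], max=7
Drop 5: I rot0 at col 1 lands with bottom-row=7; cleared 0 line(s) (total 0); column heights now [5 8 8 8 8], max=8
Drop 6: Z rot2 at col 1 lands with bottom-row=8; cleared 0 line(s) (total 0); column heights now [5 10 10 9 8], max=10
Drop 7: J rot2 at col 2 lands with bottom-row=9; cleared 0 line(s) (total 0); column heights now [5 10 11 11 11], max=11

Answer: 0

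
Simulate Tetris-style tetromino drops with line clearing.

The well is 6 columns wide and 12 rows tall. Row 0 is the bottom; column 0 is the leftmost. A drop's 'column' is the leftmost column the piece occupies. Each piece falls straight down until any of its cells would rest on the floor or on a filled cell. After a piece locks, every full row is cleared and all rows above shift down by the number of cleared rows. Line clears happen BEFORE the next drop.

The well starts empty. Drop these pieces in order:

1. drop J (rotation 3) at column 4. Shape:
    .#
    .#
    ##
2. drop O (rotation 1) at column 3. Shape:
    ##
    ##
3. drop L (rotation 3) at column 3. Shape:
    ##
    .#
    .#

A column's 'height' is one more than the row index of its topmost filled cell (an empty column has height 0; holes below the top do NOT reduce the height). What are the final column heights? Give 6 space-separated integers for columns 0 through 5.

Answer: 0 0 0 6 6 3

Derivation:
Drop 1: J rot3 at col 4 lands with bottom-row=0; cleared 0 line(s) (total 0); column heights now [0 0 0 0 1 3], max=3
Drop 2: O rot1 at col 3 lands with bottom-row=1; cleared 0 line(s) (total 0); column heights now [0 0 0 3 3 3], max=3
Drop 3: L rot3 at col 3 lands with bottom-row=3; cleared 0 line(s) (total 0); column heights now [0 0 0 6 6 3], max=6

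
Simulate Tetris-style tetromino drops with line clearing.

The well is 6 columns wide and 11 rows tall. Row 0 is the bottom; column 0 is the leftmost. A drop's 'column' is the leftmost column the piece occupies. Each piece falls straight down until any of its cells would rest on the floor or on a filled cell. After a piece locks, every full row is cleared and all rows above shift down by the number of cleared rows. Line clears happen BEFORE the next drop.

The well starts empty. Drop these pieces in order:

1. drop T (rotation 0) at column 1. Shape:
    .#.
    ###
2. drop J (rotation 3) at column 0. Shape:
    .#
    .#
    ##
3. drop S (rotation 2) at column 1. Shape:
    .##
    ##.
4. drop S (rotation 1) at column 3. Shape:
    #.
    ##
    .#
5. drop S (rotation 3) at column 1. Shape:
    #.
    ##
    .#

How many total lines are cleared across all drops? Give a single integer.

Drop 1: T rot0 at col 1 lands with bottom-row=0; cleared 0 line(s) (total 0); column heights now [0 1 2 1 0 0], max=2
Drop 2: J rot3 at col 0 lands with bottom-row=1; cleared 0 line(s) (total 0); column heights now [2 4 2 1 0 0], max=4
Drop 3: S rot2 at col 1 lands with bottom-row=4; cleared 0 line(s) (total 0); column heights now [2 5 6 6 0 0], max=6
Drop 4: S rot1 at col 3 lands with bottom-row=5; cleared 0 line(s) (total 0); column heights now [2 5 6 8 7 0], max=8
Drop 5: S rot3 at col 1 lands with bottom-row=6; cleared 0 line(s) (total 0); column heights now [2 9 8 8 7 0], max=9

Answer: 0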